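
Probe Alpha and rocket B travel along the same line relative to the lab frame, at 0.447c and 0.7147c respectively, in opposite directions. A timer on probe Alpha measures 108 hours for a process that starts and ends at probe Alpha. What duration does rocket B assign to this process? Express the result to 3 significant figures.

228 hours

The velocity of probe Alpha relative to rocket B is (0.447 + 0.7147)c / (1 + 0.447×0.7147) = 0.88043c; relative speed 0.88043c.
γ for this relative speed: γ = 1/√(1 − 0.775157) = 2.1089.
Probe Alpha's interval is proper; time dilation gives Δt_B = γΔτ = 2.1089 × 108 hours = 228 hours.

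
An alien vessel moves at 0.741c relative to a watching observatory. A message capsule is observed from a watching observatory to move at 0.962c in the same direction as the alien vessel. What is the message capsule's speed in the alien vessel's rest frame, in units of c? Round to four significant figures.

Transform to the alien vessel's frame: u' = (u − v)/(1 − uv/c²).
u' = (0.962 − 0.741)/(1 − 0.962×0.741) = 0.221/0.287158 = 0.76961.
Speed in the alien vessel's frame: 0.7696c (in the same direction).

0.7696c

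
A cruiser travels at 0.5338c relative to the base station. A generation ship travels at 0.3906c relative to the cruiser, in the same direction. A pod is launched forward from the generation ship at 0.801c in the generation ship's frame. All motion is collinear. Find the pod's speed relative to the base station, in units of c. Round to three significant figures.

Compose velocities in two stages. Stage 1 (into S'): u₁ = (0.801+0.3906)/(1+0.801×0.3906) = 0.90763.
Stage 2 (into S): u = (0.90763+0.5338)/(1+0.90763×0.5338) = 0.97099, so the speed is 0.971c.

0.971c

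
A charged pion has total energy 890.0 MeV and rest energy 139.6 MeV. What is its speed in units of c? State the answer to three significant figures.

0.988c

γ = E/(mc²) = 890.0/139.6 = 6.3754.
β = √(1 − 1/γ²) = √(1 − 0.0246028) = √0.9753972 = 0.988.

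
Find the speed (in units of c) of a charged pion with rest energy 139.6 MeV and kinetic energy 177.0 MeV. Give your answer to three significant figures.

0.898c

γ = 1 + K/(mc²) = 1 + 177.0/139.6 = 2.2679.
β = √(1 − 1/γ²) = √(1 − 0.194425) = √0.805575 = 0.898.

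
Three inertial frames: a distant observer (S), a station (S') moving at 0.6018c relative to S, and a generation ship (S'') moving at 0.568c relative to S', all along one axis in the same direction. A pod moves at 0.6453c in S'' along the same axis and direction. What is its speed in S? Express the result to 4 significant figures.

0.9709c

Compose velocities in two stages. Stage 1 (into S'): u₁ = (0.6453+0.568)/(1+0.6453×0.568) = 0.88787.
Stage 2 (into S): u = (0.88787+0.6018)/(1+0.88787×0.6018) = 0.9709, so the speed is 0.9709c.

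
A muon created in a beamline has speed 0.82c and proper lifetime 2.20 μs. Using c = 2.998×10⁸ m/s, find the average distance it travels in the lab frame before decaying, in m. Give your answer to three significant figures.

Lorentz factor: γ = (1 − 0.6724)^(−1/2) = 1.7471.
Lab-frame lifetime: Δt = γτ = 1.7471 × 2.20 μs = 3.8436 μs.
Distance: d = vΔt = 0.82 × 2.998×10⁸ m/s × 3.8436×10^-6 s = 945 m.

945 m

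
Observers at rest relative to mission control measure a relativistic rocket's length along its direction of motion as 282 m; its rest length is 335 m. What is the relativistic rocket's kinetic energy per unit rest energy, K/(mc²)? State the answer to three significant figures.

0.188

From L = L₀/γ: γ = 335/282 = 1.18794.
Since K = (γ−1)mc², K/(mc²) = 1.18794 − 1 = 0.188.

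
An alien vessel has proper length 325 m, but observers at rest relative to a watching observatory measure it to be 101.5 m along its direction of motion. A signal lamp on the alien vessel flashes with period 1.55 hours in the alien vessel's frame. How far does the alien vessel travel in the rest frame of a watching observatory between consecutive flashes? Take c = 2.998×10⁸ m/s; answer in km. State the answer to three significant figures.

5.09×10^9 km

From L = L₀/γ: γ = 325/101.5 = 3.20197.
β = √(1 − 1/γ²) = 0.94998. Lab-frame period = γτ = 3.20197×1.55 hours = 4.9631 hours. Distance = βc × γτ = 0.94998 × 2.998×10⁸ m/s × 17867.16 s = 5.0886×10^12 m = 5.09×10^9 km.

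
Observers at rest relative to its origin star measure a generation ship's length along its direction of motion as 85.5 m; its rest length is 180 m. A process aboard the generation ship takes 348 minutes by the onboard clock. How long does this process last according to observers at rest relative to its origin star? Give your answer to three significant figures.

γ = L₀/L = 180/85.5 = 2.10526.
Δt = γΔτ = 2.10526 × 348 = 733 minutes.

733 minutes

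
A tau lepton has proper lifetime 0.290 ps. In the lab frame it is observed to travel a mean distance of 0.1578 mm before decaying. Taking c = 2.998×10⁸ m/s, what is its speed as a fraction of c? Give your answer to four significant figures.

0.8759c

Let x = d/(cτ) = 1.578×10^-4 m / (2.998×10⁸ m/s × 2.900×10^-13 s) = 1.815. Since d = βγcτ, x = βγ = β/√(1−β²).
Solving: β² = x²/(1+x²) = 3.29422/4.29422 = 0.767129, so β = 0.8759.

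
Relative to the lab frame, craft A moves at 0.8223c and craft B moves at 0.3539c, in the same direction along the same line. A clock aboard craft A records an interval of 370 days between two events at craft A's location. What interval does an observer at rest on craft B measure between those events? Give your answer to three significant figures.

493 days

Transform craft A's velocity into craft B's frame: (0.8223 − 0.3539)/(1 − 0.8223·0.3539) = 0.4684/0.70898803, so the relative speed is 0.66066c.
γ for this relative speed: γ = 1/√(1 − 0.436472) = 1.3321.
The clock on craft A records proper time, so craft B measures Δt = γΔτ = 1.3321 × 370 = 493 days.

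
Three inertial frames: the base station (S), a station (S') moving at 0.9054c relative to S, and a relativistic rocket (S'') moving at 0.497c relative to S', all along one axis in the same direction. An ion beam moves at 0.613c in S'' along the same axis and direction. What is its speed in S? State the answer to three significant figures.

0.992c

Apply u = (u'+v)/(1+u'v) twice. Ion beam in the station frame: (0.613+0.497)/(1+0.613·0.497) = 1.11/1.304661 = 0.8508c.
That velocity, transformed to the rest frame of the base station: (0.8508+0.9054)/(1+0.8508·0.9054) = 1.7562/1.77031432 = 0.99203c.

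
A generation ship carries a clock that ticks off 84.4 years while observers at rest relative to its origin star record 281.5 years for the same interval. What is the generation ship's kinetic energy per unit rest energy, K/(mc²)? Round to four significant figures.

2.335

γ = Δt/Δτ = 281.5/84.4 = 3.33531.
K/(mc²) = γ − 1 = 3.33531 − 1 = 2.335.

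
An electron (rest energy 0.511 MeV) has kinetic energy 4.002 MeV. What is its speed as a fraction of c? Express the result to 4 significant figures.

0.9936c

γ = 1 + K/(mc²) = 1 + 4.002/0.511 = 8.8317.
β = √(1 − 1/γ²) = √(1 − 0.0128207) = √0.9871793 = 0.9936.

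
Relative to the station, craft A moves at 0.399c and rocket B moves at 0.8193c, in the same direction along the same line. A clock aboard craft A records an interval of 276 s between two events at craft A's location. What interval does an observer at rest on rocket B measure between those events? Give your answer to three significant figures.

Transform craft A's velocity into rocket B's frame: (0.399 − 0.8193)/(1 − 0.399·0.8193) = −0.4203/0.6730993, so the relative speed is 0.62442c.
γ for this relative speed: γ = 1/√(1 − 0.3899) = 1.2803.
The clock on craft A records proper time, so rocket B measures Δt = γΔτ = 1.2803 × 276 = 353 s.

353 s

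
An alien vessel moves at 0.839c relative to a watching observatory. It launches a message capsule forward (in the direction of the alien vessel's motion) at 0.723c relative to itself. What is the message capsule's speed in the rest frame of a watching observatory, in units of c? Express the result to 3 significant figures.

0.972c

In units of c, u = (u' + v)/(1 + u'v) with u' = 0.723 and v = 0.839.
Numerator: 0.723 + 0.839 = 1.562. Denominator: 1 + (0.723)(0.839) = 1.606597.
u = 1.562/1.606597 = 0.97224, so the speed is 0.972c.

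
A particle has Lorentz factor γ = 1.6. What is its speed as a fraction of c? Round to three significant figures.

β = √(1 − 1/γ²) = √(1 − 1/2.56) = √0.609375 = 0.781.

0.781c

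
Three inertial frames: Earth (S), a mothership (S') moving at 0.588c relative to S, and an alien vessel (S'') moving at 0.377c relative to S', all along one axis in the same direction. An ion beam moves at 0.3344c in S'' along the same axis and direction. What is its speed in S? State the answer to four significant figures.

0.8894c

First combine the ion beam and alien vessel (S''→S'): u₁ = (0.3344 + 0.377)/(1 + 0.3344×0.377) = 0.7114/1.1260688 = 0.63176.
Then combine with the mothership (S'→S): u = (0.63176 + 0.588)/(1 + 0.63176×0.588) = 1.21976/1.37147488 = 0.88938.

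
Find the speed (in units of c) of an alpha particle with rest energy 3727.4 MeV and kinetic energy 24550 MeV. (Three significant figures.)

K = (γ−1)mc², so γ = 1 + 24550/3727.4 = 7.5864.
Then v/c = √(1 − γ⁻²) = √(1 − 0.0173751) = √0.9826249 = 0.991.

0.991c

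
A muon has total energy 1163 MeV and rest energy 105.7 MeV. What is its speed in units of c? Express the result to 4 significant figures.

0.9959c

γ = E/(mc²) = 1163/105.7 = 11.003.
β = √(1 − 1/γ²) = √(1 − 0.00825996) = √0.99174004 = 0.9959.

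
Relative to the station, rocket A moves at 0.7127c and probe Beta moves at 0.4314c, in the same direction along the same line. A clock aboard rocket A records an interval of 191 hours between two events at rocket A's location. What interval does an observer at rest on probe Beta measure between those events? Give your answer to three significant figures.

209 hours

Speed of rocket A in probe Beta's frame: u = (v_A − v_B)/(1 − v_A v_B/c²) = (0.7127 − 0.4314)/(1 − 0.7127×0.4314) = 0.2813/0.69254122 = 0.40619; |u| = 0.40619c.
γ for this relative speed: γ = 1/√(1 − 0.16499) = 1.0943.
Rocket A's interval is proper; time dilation gives Δt_B = γΔτ = 1.0943 × 191 hours = 209 hours.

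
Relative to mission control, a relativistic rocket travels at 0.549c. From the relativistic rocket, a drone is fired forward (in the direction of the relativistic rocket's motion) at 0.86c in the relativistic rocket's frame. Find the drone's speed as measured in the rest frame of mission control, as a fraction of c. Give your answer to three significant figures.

In units of c, u = (u' + v)/(1 + u'v) with u' = 0.86 and v = 0.549.
Numerator: 0.86 + 0.549 = 1.409. Denominator: 1 + (0.86)(0.549) = 1.47214.
u = 1.409/1.47214 = 0.95711, so the speed is 0.957c.

0.957c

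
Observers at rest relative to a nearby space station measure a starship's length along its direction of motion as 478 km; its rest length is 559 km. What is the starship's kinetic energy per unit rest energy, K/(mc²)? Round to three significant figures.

0.169

γ = L₀/L = 559/478 = 1.16946.
Since K = (γ−1)mc², K/(mc²) = 1.16946 − 1 = 0.169.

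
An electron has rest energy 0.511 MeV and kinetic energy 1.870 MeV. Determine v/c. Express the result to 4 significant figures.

0.9767

γ = 1 + K/(mc²) = 1 + 1.870/0.511 = 4.6595.
β = √(1 − 1/γ²) = √(1 − 0.0460597) = √0.9539403 = 0.9767.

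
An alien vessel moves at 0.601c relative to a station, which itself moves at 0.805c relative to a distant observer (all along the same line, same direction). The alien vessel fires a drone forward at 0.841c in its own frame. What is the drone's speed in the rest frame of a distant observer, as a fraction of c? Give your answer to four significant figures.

0.9954c

Apply u = (u'+v)/(1+u'v) twice. Drone in the station frame: (0.841+0.601)/(1+0.841·0.601) = 1.442/1.505441 = 0.95786c.
That velocity, transformed to the rest frame of a distant observer: (0.95786+0.805)/(1+0.95786·0.805) = 1.76286/1.7710773 = 0.99536c.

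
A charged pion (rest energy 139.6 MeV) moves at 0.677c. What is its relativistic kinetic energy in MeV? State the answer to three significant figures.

50.1 MeV

γ = 1/√(1 − β²) = 1/√(1 − 0.458329) = 1/√0.541671 = 1/0.735983 = 1.35873.
Kinetic energy: K = (γ − 1)mc² = (1.35873 − 1) × 139.6 MeV = 0.35873 × 139.6 = 50.1 MeV.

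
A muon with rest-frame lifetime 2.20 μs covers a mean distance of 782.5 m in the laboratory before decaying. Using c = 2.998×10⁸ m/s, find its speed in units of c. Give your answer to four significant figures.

Lab distance = (lab lifetime)·v = γτ·βc, so βγ = d/(cτ) = 782.5/(2.998×10⁸ × 2.200×10^-6) = 1.1864.
With βγ = 1.1864: γ² = 1 + (βγ)² = 2.40754, and β = (βγ)/γ = 1.1864/1.55162 = 0.7646.

0.7646c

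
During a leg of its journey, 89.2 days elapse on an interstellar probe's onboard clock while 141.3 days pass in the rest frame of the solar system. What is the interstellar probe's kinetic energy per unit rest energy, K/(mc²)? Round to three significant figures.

γ = Δt/Δτ = 141.3/89.2 = 1.58408.
Since K = (γ−1)mc², K/(mc²) = 1.58408 − 1 = 0.584.

0.584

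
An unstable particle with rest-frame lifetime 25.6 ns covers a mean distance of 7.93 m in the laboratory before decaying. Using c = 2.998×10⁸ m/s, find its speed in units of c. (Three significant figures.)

Lab distance = (lab lifetime)·v = γτ·βc, so βγ = d/(cτ) = 7.930/(2.998×10⁸ × 2.560×10^-8) = 1.0332.
With βγ = 1.0332: γ² = 1 + (βγ)² = 2.0675, and β = (βγ)/γ = 1.0332/1.43788 = 0.719.

0.719c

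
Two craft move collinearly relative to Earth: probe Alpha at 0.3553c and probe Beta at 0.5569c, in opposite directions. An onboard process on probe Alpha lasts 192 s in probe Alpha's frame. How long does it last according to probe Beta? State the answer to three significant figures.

The velocity of probe Alpha relative to probe Beta is (0.3553 + 0.5569)c / (1 + 0.3553×0.5569) = 0.76152c; relative speed 0.76152c.
γ for this relative speed: γ = 1/√(1 − 0.579913) = 1.5429.
Probe Alpha's interval is proper; time dilation gives Δt_B = γΔτ = 1.5429 × 192 s = 296 s.

296 s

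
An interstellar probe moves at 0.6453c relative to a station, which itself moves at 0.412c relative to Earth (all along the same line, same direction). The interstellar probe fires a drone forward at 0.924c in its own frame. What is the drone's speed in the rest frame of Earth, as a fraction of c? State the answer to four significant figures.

0.9929c

Apply u = (u'+v)/(1+u'v) twice. Drone in the station frame: (0.924+0.6453)/(1+0.924·0.6453) = 1.5693/1.5962572 = 0.98311c.
That velocity, transformed to the rest frame of Earth: (0.98311+0.412)/(1+0.98311·0.412) = 1.39511/1.40504132 = 0.99293c.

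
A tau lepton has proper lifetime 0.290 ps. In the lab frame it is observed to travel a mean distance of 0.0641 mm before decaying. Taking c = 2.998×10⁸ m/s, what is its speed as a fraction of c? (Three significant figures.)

d = βγcτ ⇒ βγ = d/(cτ) = 6.410×10^-5 m / (8.6942×10^-5 m) = 0.73727.
β = (βγ)/√(1+(βγ)²) = 0.73727/√1.543567 = 0.593.

0.593c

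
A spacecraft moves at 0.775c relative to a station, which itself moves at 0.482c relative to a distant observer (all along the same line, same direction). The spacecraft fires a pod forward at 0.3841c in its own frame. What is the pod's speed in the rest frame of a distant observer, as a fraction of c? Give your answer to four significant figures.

0.9613c

First combine the pod and spacecraft (S''→S'): u₁ = (0.3841 + 0.775)/(1 + 0.3841×0.775) = 1.1591/1.2976775 = 0.89321.
Then combine with the station (S'→S): u = (0.89321 + 0.482)/(1 + 0.89321×0.482) = 1.37521/1.43052722 = 0.96133.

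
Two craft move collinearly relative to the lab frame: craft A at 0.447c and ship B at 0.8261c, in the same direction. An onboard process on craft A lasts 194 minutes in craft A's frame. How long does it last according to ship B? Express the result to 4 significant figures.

The velocity of craft A relative to ship B is (0.447 − 0.8261)c / (1 − 0.447×0.8261) = −0.60105c; relative speed 0.60105c.
γ for this relative speed: γ = 1/√(1 − 0.361261) = 1.2512.
The clock on craft A records proper time, so ship B measures Δt = γΔτ = 1.2512 × 194 = 242.7 minutes.

242.7 minutes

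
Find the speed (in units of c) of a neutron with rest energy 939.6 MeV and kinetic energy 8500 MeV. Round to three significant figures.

K = (γ−1)mc², so γ = 1 + 8500/939.6 = 10.046.
Then v/c = √(1 − γ⁻²) = √(1 − 0.00990863) = √0.99009137 = 0.995.

0.995c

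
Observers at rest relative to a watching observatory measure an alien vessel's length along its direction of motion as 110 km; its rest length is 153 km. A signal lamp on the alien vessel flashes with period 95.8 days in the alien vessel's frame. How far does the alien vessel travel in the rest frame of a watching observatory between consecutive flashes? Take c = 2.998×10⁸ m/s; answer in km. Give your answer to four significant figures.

2.399×10^12 km

γ = L₀/L = 153/110 = 1.39091.
β = √(1 − 1/γ²) = 0.69506. Lab-frame period = γτ = 1.39091×95.8 days = 133.25 days. Distance = βc × γτ = 0.69506 × 2.998×10⁸ m/s × 11512800 s = 2.3990×10^15 m = 2.399×10^12 km.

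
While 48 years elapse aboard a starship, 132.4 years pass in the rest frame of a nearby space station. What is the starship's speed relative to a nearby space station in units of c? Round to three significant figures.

0.932c

γ = Δt/Δτ = 132.4/48 = 2.7583.
β = √(1 − 1/γ²) = √(1 − 0.131437) = √0.868563 = 0.932.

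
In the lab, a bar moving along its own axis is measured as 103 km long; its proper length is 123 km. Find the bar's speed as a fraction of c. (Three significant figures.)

0.547c

Length contraction gives γ = L₀/L = 123/103 = 1.1942.
β = √(1 − 1/γ²) = √0.298794 = 0.547.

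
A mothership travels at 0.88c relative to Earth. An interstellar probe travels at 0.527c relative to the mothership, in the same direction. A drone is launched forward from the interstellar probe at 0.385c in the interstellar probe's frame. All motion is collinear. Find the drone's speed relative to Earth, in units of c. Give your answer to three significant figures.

Compose velocities in two stages. Stage 1 (into S'): u₁ = (0.385+0.527)/(1+0.385×0.527) = 0.75817.
Stage 2 (into S): u = (0.75817+0.88)/(1+0.75817×0.88) = 0.98259, so the speed is 0.983c.

0.983c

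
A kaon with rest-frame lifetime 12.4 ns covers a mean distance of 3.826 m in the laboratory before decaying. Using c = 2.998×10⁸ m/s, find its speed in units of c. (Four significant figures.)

Let x = d/(cτ) = 3.826 m / (2.998×10⁸ m/s × 1.240×10^-8 s) = 1.0292. Since d = βγcτ, x = βγ = β/√(1−β²).
Solving: β² = x²/(1+x²) = 1.05925/2.05925 = 0.514386, so β = 0.7172.

0.7172c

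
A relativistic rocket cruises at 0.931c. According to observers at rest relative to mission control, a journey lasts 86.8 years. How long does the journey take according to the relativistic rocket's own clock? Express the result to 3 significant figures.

β² = 0.866761, so γ = 1/√0.133239 = 2.7396.
The relativistic rocket's clock runs slow as seen from mission control, so Δτ = Δt/γ = 86.8/2.7396 = 31.7 years.

31.7 years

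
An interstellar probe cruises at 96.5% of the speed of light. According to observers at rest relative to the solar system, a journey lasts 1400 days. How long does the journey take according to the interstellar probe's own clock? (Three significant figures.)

367 days

With β = 0.965, γ = 1/√(1 − 0.965²) = 1/√0.068775 = 3.8132.
The moving clock records proper time: Δτ = Δt/γ = 1400/3.8132 = 367 days.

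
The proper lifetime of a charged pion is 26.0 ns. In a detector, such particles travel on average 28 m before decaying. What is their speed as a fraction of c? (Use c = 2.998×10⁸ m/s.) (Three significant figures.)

0.963c

Let x = d/(cτ) = 28.00 m / (2.998×10⁸ m/s × 2.600×10^-8 s) = 3.5921. Since d = βγcτ, x = βγ = β/√(1−β²).
Solving: β² = x²/(1+x²) = 12.9032/13.9032 = 0.928074, so β = 0.963.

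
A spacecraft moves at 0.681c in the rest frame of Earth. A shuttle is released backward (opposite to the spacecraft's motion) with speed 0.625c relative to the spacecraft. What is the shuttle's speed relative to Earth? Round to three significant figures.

0.0975c

Relativistic velocity addition: u = (u' + v)/(1 + u'v/c²), with u' = −0.625c and v = 0.681c.
Numerator: −0.625 + 0.681 = 0.056. Denominator: 1 + (−0.625)(0.681) = 0.574375.
u = 0.056/0.574375 = 0.097497, so the speed is 0.0975c.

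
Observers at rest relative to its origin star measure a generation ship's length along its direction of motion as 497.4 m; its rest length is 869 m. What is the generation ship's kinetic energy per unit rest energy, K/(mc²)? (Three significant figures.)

From L = L₀/γ: γ = 869/497.4 = 1.74708.
Since K = (γ−1)mc², K/(mc²) = 1.74708 − 1 = 0.747.

0.747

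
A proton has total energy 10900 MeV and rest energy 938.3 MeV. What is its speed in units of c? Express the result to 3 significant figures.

Total energy E = γmc² gives γ = 10900/938.3 = 11.617.
Hence β = √(1 − 1/γ²) = √(1 − 0.00740989) = √0.99259011 = 0.996.

0.996c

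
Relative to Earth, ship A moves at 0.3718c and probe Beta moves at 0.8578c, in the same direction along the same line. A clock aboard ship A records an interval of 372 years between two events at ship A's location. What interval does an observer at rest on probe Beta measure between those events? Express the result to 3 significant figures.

531 years

Speed of ship A in probe Beta's frame: u = (v_A − v_B)/(1 − v_A v_B/c²) = (0.3718 − 0.8578)/(1 − 0.3718×0.8578) = −0.486/0.68106996 = −0.71358; |u| = 0.71358c.
At |u| = 0.71358c, γ = (1 − 0.509196)^(−1/2) = 1.4274.
Ship A's interval is proper; time dilation gives Δt_B = γΔτ = 1.4274 × 372 years = 531 years.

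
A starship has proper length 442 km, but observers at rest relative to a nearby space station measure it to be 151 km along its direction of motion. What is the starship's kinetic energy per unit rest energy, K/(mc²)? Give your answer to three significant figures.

γ = L₀/L = 442/151 = 2.92715.
K/(mc²) = γ − 1 = 2.92715 − 1 = 1.93.

1.93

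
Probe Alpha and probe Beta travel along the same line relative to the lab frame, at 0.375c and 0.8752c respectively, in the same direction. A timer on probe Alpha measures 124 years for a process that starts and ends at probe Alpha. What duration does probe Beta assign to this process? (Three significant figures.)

Transform probe Alpha's velocity into probe Beta's frame: (0.375 − 0.8752)/(1 − 0.375·0.8752) = −0.5002/0.6718, so the relative speed is 0.74457c.
γ for this relative speed: γ = 1/√(1 − 0.554384) = 1.498.
The clock on probe Alpha records proper time, so probe Beta measures Δt = γΔτ = 1.498 × 124 = 186 years.

186 years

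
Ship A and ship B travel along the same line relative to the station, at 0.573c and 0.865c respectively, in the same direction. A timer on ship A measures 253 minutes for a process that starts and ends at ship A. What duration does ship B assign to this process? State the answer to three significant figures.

Speed of ship A in ship B's frame: u = (v_A − v_B)/(1 − v_A v_B/c²) = (0.573 − 0.865)/(1 − 0.573×0.865) = −0.292/0.504355 = −0.57896; |u| = 0.57896c.
At |u| = 0.57896c, γ = (1 − 0.335195)^(−1/2) = 1.2265.
Ship A's interval is proper; time dilation gives Δt_B = γΔτ = 1.2265 × 253 minutes = 310 minutes.

310 minutes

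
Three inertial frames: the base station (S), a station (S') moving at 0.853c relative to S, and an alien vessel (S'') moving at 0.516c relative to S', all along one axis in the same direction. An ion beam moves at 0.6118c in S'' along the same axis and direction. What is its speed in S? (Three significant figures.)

Compose velocities in two stages. Stage 1 (into S'): u₁ = (0.6118+0.516)/(1+0.6118×0.516) = 0.85719.
Stage 2 (into S): u = (0.85719+0.853)/(1+0.85719×0.853) = 0.98787, so the speed is 0.988c.

0.988c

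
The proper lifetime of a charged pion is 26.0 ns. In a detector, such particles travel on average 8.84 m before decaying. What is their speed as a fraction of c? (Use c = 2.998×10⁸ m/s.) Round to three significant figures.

0.750c

Let x = d/(cτ) = 8.840 m / (2.998×10⁸ m/s × 2.600×10^-8 s) = 1.1341. Since d = βγcτ, x = βγ = β/√(1−β²).
Solving: β² = x²/(1+x²) = 1.28618/2.28618 = 0.562589, so β = 0.750.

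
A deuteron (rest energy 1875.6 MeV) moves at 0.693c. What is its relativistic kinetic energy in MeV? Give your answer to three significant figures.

γ = 1/√(1 − β²) = 1/√(1 − 0.480249) = 1/√0.519751 = 1/0.720938 = 1.38708.
Kinetic energy: K = (γ − 1)mc² = (1.38708 − 1) × 1875.6 MeV = 0.38708 × 1875.6 = 726 MeV.

726 MeV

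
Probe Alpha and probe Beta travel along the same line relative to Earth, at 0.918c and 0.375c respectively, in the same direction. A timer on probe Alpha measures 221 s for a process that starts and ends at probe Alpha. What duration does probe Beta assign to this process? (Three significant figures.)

The velocity of probe Alpha relative to probe Beta is (0.918 − 0.375)c / (1 − 0.918×0.375) = 0.82806c; relative speed 0.82806c.
γ for this relative speed: γ = 1/√(1 − 0.685683) = 1.7837.
The clock on probe Alpha records proper time, so probe Beta measures Δt = γΔτ = 1.7837 × 221 = 394 s.

394 s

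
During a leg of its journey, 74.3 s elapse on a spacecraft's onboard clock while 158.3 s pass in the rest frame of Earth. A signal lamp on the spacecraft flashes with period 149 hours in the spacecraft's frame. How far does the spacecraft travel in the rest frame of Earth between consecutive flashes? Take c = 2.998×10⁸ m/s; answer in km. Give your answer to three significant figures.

3.03×10^11 km

From Δt = γΔτ: γ = 158.3/74.3 = 2.13055.
β = √(1 − 1/γ²) = 0.88301. Lab-frame period = γτ = 2.13055×149 hours = 317.45 hours. Distance = βc × γτ = 0.88301 × 2.998×10⁸ m/s × 1142820 s = 3.0253×10^14 m = 3.03×10^11 km.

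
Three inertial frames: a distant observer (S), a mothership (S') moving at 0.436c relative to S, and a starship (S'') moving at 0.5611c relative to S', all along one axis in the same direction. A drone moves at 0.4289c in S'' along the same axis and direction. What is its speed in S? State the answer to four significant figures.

0.9155c

Apply u = (u'+v)/(1+u'v) twice. Drone in the mothership frame: (0.4289+0.5611)/(1+0.4289·0.5611) = 0.99/1.24065579 = 0.79797c.
That velocity, transformed to the rest frame of a distant observer: (0.79797+0.436)/(1+0.79797·0.436) = 1.23397/1.34791492 = 0.91547c.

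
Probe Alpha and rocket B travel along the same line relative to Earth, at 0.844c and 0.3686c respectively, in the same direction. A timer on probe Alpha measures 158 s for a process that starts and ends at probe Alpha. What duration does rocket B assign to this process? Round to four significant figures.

218.3 s

Speed of probe Alpha in rocket B's frame: u = (v_A − v_B)/(1 − v_A v_B/c²) = (0.844 − 0.3686)/(1 − 0.844×0.3686) = 0.4754/0.6889016 = 0.69008; |u| = 0.69008c.
At |u| = 0.69008c, γ = (1 − 0.47621)^(−1/2) = 1.3817.
The clock on probe Alpha records proper time, so rocket B measures Δt = γΔτ = 1.3817 × 158 = 218.3 s.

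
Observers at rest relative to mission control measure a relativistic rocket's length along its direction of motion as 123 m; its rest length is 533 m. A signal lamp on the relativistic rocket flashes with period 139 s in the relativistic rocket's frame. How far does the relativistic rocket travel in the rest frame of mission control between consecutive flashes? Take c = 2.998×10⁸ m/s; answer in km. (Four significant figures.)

1.757×10^8 km

Length contraction gives γ = L₀/L = 533/123 = 4.33333.
β = √(1 − 1/γ²) = 0.97301. Lab-frame period = γτ = 4.33333×139 s = 602.33 s. Distance = βc × γτ = 0.97301 × 2.998×10⁸ m/s × 602.33 s = 1.7570×10^11 m = 1.757×10^8 km.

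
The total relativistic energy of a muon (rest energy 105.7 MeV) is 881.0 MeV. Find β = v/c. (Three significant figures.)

Total energy E = γmc² gives γ = 881.0/105.7 = 8.3349.
Hence β = √(1 − 1/γ²) = √(1 − 0.0143946) = √0.9856054 = 0.993.

0.993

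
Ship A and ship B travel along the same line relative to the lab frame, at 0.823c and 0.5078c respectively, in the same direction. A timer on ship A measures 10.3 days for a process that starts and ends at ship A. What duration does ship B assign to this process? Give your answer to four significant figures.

12.25 days

The velocity of ship A relative to ship B is (0.823 − 0.5078)c / (1 − 0.823×0.5078) = 0.54151c; relative speed 0.54151c.
At |u| = 0.54151c, γ = (1 − 0.293233)^(−1/2) = 1.1895.
Ship A's interval is proper; time dilation gives Δt_B = γΔτ = 1.1895 × 10.3 days = 12.25 days.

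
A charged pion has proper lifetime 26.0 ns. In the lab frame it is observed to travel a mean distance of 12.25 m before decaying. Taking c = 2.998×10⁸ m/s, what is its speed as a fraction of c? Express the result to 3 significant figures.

Lab distance = (lab lifetime)·v = γτ·βc, so βγ = d/(cτ) = 12.25/(2.998×10⁸ × 2.600×10^-8) = 1.5716.
With βγ = 1.5716: γ² = 1 + (βγ)² = 3.46993, and β = (βγ)/γ = 1.5716/1.86277 = 0.844.

0.844c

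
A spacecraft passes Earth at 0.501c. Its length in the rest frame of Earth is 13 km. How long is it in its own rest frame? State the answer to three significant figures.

Lorentz factor: γ = (1 − 0.251001)^(−1/2) = 1.1555.
Proper length: L₀ = γ·L = 1.1555 × 13 = 15.0 km.

15.0 km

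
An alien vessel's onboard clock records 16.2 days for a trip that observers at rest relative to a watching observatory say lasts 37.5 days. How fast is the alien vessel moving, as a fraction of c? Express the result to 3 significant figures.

γ = Δt/Δτ = 37.5/16.2 = 2.3148.
β = √(1 − 1/γ²) = √(1 − 0.186626) = √0.813374 = 0.902.

0.902c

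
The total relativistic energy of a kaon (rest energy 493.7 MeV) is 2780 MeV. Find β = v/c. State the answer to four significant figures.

γ = E/(mc²) = 2780/493.7 = 5.6309.
β = √(1 − 1/γ²) = √(1 − 0.0315387) = √0.9684613 = 0.9841.

0.9841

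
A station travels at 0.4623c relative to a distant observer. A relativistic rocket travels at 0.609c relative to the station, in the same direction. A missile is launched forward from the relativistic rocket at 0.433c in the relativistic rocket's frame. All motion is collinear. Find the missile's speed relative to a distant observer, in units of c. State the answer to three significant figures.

0.932c

Compose velocities in two stages. Stage 1 (into S'): u₁ = (0.433+0.609)/(1+0.433×0.609) = 0.82456.
Stage 2 (into S): u = (0.82456+0.4623)/(1+0.82456×0.4623) = 0.9317, so the speed is 0.932c.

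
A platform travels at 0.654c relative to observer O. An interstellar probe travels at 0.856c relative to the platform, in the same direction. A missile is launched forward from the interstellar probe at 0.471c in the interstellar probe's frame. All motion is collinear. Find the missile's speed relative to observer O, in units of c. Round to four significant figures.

First combine the missile and interstellar probe (S''→S'): u₁ = (0.471 + 0.856)/(1 + 0.471×0.856) = 1.327/1.403176 = 0.94571.
Then combine with the platform (S'→S): u = (0.94571 + 0.654)/(1 + 0.94571×0.654) = 1.59971/1.61849434 = 0.98839.

0.9884c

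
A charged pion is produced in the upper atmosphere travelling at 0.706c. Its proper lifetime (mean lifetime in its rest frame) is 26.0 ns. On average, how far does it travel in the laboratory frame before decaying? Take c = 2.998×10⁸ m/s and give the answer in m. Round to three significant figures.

7.77 m

With β = 0.706, γ = 1/√(1 − 0.706²) = 1/√0.501564 = 1.412.
Lab-frame lifetime: Δt = γτ = 1.412 × 26.0 ns = 36.712 ns.
Distance: d = vΔt = 0.706 × 2.998×10⁸ m/s × 3.6712×10^-8 s = 7.77 m.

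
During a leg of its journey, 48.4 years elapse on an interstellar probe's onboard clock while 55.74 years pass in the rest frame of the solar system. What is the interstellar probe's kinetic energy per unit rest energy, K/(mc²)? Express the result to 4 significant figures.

0.1517

The time-dilation ratio gives γ = 55.74/48.4 = 1.15165.
K/(mc²) = γ − 1 = 1.15165 − 1 = 0.1517.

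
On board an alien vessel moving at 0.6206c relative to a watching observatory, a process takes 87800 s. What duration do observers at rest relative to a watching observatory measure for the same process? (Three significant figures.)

1.12×10^5 s

With β = 0.6206, γ = 1/√(1 − 0.6206²) = 1/√0.61485564 = 1.2753.
Time dilation: Δt = γ·Δτ = 1.2753 × 87800 = 1.12×10^5 s.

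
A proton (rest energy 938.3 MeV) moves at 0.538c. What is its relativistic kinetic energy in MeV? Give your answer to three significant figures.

γ = 1/√(1 − β²) = 1/√(1 − 0.289444) = 1/√0.710556 = 1/0.842945 = 1.18632.
Kinetic energy: K = (γ − 1)mc² = (1.18632 − 1) × 938.3 MeV = 0.18632 × 938.3 = 175 MeV.

175 MeV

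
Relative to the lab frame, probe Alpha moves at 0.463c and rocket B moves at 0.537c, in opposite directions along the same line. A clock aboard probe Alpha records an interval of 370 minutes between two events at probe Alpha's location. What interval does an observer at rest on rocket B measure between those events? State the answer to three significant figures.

618 minutes

Transform probe Alpha's velocity into rocket B's frame: (0.463 + 0.537)/(1 + 0.463·0.537) = 1/1.248631, so the relative speed is 0.80088c.
At |u| = 0.80088c, γ = (1 − 0.641409)^(−1/2) = 1.6699.
Probe Alpha's interval is proper; time dilation gives Δt_B = γΔτ = 1.6699 × 370 minutes = 618 minutes.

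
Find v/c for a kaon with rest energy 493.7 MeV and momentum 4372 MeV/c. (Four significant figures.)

0.9937

pc/(mc²) = 4372/493.7 = 8.8556 = βγ = β/√(1−β²).
So β² = x²/(1 + x²) with x = 8.8556: x² = 78.4217, β² = 78.4217/79.4217 = 0.987409, β = 0.9937.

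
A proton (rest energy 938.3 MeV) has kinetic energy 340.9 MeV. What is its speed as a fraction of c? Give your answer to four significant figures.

γ = 1 + K/(mc²) = 1 + 340.9/938.3 = 1.3633.
β = √(1 − 1/γ²) = √(1 − 0.538043) = √0.461957 = 0.6797.

0.6797c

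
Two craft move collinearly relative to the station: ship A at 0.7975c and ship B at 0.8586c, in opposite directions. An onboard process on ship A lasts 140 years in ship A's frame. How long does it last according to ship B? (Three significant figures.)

763 years

Transform ship A's velocity into ship B's frame: (0.7975 + 0.8586)/(1 + 0.7975·0.8586) = 1.6561/1.6847335, so the relative speed is 0.983c.
At |u| = 0.983c, γ = (1 − 0.966289)^(−1/2) = 5.4465.
The clock on ship A records proper time, so ship B measures Δt = γΔτ = 5.4465 × 140 = 763 years.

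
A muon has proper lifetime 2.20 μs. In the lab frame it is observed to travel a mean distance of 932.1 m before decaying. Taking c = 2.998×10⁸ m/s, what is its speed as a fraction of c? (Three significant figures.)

Lab distance = (lab lifetime)·v = γτ·βc, so βγ = d/(cτ) = 932.1/(2.998×10⁸ × 2.200×10^-6) = 1.4132.
With βγ = 1.4132: γ² = 1 + (βγ)² = 2.99713, and β = (βγ)/γ = 1.4132/1.73122 = 0.816.

0.816c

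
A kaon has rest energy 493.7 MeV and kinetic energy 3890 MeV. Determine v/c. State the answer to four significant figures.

0.9936

K = (γ−1)mc², so γ = 1 + 3890/493.7 = 8.8793.
Then v/c = √(1 − γ⁻²) = √(1 − 0.0126836) = √0.9873164 = 0.9936.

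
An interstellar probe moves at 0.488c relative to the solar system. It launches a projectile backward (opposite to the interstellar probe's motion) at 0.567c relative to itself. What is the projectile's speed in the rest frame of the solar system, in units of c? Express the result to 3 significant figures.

Relativistic velocity addition: u = (u' + v)/(1 + u'v/c²), with u' = −0.567c and v = 0.488c.
Numerator: −0.567 + 0.488 = −0.079. Denominator: 1 + (−0.567)(0.488) = 0.723304.
u = −0.079/0.723304 = −0.10922, so the speed is 0.109c.

0.109c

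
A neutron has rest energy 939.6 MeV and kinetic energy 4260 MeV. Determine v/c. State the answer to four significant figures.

0.9835

γ = 1 + K/(mc²) = 1 + 4260/939.6 = 5.5338.
β = √(1 − 1/γ²) = √(1 − 0.0326553) = √0.9673447 = 0.9835.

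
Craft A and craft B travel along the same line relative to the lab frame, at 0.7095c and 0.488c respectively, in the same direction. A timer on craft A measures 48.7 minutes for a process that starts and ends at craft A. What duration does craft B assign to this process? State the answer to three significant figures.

Transform craft A's velocity into craft B's frame: (0.7095 − 0.488)/(1 − 0.7095·0.488) = 0.2215/0.653764, so the relative speed is 0.33881c.
At |u| = 0.33881c, γ = (1 − 0.114792)^(−1/2) = 1.0629.
The clock on craft A records proper time, so craft B measures Δt = γΔτ = 1.0629 × 48.7 = 51.8 minutes.

51.8 minutes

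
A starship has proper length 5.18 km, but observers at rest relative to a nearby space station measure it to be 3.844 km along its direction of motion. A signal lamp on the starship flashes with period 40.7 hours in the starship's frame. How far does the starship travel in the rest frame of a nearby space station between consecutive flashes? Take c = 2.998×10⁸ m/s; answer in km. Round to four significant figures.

γ = L₀/L = 5.18/3.844 = 1.34755.
β = √(1 − 1/γ²) = 0.6703. Lab-frame period = γτ = 1.34755×40.7 hours = 54.845 hours. Distance = βc × γτ = 0.6703 × 2.998×10⁸ m/s × 197442 s = 3.9677×10^13 m = 3.968×10^10 km.

3.968×10^10 km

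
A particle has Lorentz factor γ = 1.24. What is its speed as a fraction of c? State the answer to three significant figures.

0.591c

β = √(1 − 1/γ²) = √(1 − 1/1.5376) = √0.349636 = 0.591.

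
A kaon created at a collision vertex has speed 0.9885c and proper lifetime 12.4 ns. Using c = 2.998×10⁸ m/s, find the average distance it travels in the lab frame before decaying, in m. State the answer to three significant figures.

24.3 m

Lorentz factor: γ = (1 − 0.97713225)^(−1/2) = 6.6128.
Lab-frame lifetime: Δt = γτ = 6.6128 × 12.4 ns = 81.999 ns.
Distance: d = vΔt = 0.9885 × 2.998×10⁸ m/s × 8.1999×10^-8 s = 24.3 m.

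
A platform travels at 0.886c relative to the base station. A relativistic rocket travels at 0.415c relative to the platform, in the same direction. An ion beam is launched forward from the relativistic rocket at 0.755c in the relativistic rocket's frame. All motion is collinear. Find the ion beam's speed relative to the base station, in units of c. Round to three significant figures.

0.993c

First combine the ion beam and relativistic rocket (S''→S'): u₁ = (0.755 + 0.415)/(1 + 0.755×0.415) = 1.17/1.313325 = 0.89087.
Then combine with the platform (S'→S): u = (0.89087 + 0.886)/(1 + 0.89087×0.886) = 1.77687/1.78931082 = 0.99305.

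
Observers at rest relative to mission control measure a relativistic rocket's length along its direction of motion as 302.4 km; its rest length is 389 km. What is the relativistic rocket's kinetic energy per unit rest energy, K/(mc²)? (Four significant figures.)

0.2864

γ = L₀/L = 389/302.4 = 1.28638.
K/(mc²) = γ − 1 = 1.28638 − 1 = 0.2864.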